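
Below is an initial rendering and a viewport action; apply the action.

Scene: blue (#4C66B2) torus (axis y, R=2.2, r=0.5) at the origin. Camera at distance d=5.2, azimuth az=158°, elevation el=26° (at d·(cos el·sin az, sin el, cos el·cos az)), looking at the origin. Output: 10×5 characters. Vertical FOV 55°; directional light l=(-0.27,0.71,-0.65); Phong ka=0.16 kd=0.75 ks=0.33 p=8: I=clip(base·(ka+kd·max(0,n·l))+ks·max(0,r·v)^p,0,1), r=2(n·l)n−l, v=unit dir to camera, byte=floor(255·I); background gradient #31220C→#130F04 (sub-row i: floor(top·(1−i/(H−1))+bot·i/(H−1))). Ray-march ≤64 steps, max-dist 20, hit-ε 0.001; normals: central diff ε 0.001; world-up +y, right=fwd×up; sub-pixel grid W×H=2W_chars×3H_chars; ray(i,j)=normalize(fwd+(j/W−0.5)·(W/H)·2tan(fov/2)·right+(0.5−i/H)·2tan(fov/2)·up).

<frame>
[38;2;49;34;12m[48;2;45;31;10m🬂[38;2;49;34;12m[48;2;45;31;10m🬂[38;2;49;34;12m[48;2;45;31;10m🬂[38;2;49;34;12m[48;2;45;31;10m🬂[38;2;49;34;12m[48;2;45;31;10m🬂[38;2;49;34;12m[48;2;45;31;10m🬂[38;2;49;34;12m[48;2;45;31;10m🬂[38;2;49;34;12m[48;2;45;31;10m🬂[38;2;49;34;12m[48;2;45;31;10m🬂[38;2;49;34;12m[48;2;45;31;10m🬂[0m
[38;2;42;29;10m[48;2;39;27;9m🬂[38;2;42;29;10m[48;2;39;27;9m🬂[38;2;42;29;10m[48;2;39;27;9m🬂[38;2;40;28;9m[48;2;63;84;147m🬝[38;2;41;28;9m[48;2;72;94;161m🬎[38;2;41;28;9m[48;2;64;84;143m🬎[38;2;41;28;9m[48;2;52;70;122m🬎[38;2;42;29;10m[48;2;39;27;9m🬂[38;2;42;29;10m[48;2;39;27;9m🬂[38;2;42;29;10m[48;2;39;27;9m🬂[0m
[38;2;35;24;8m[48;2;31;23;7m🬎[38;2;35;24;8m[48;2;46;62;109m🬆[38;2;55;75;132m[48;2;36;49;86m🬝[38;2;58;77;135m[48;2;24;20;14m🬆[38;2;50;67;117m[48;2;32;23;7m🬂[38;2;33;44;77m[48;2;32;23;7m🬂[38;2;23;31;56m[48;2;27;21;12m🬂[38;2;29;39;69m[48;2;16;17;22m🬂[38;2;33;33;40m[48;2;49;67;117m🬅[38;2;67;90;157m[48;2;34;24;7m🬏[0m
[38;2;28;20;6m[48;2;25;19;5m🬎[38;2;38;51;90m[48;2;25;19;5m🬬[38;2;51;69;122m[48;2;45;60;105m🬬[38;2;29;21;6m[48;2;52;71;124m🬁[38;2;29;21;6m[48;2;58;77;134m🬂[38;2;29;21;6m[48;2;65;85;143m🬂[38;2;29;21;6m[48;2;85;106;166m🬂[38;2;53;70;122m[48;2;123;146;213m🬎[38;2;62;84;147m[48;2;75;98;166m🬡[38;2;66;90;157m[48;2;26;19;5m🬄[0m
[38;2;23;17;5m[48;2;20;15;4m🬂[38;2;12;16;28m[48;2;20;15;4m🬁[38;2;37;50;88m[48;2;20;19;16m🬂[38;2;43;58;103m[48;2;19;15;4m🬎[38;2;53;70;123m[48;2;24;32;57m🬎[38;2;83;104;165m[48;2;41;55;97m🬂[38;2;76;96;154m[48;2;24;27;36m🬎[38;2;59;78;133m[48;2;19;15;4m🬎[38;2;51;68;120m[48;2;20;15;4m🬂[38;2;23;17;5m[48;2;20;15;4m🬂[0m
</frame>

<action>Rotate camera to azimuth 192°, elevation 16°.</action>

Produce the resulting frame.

<frame>
[38;2;49;34;12m[48;2;45;31;10m🬂[38;2;49;34;12m[48;2;45;31;10m🬂[38;2;49;34;12m[48;2;45;31;10m🬂[38;2;49;34;12m[48;2;45;31;10m🬂[38;2;49;34;12m[48;2;45;31;10m🬂[38;2;49;34;12m[48;2;45;31;10m🬂[38;2;49;34;12m[48;2;45;31;10m🬂[38;2;49;34;12m[48;2;45;31;10m🬂[38;2;49;34;12m[48;2;45;31;10m🬂[38;2;49;34;12m[48;2;45;31;10m🬂[0m
[38;2;42;29;10m[48;2;39;27;9m🬂[38;2;42;29;10m[48;2;39;27;9m🬂[38;2;42;29;10m[48;2;39;27;9m🬂[38;2;42;29;10m[48;2;39;27;9m🬂[38;2;42;29;10m[48;2;39;27;9m🬂[38;2;42;29;10m[48;2;39;27;9m🬂[38;2;42;29;10m[48;2;39;27;9m🬂[38;2;42;29;10m[48;2;39;27;9m🬂[38;2;42;29;10m[48;2;39;27;9m🬂[38;2;42;29;10m[48;2;39;27;9m🬂[0m
[38;2;35;24;8m[48;2;31;23;7m🬎[38;2;35;24;8m[48;2;55;75;131m🬆[38;2;38;51;90m[48;2;56;76;133m🬋[38;2;58;78;136m[48;2;35;47;83m🬰[38;2;104;127;193m[48;2;38;51;90m🬂[38;2;117;140;204m[48;2;34;46;80m🬂[38;2;54;73;127m[48;2;24;32;57m🬰[38;2;21;28;49m[48;2;54;73;128m🬋[38;2;36;25;8m[48;2;54;73;128m🬁[38;2;62;84;146m[48;2;34;24;7m🬏[0m
[38;2;28;20;6m[48;2;25;19;5m🬎[38;2;47;64;111m[48;2;25;26;32m🬎[38;2;60;81;142m[48;2;44;59;104m🬎[38;2;68;89;155m[48;2;53;72;126m🬎[38;2;108;131;197m[48;2;64;86;148m🬋[38;2;146;169;237m[48;2;67;89;153m🬋[38;2;117;140;207m[48;2;67;88;152m🬋[38;2;71;94;161m[48;2;54;73;129m🬎[38;2;62;84;147m[48;2;40;54;95m🬎[38;2;51;68;120m[48;2;26;19;5m🬄[0m
[38;2;23;17;5m[48;2;20;15;4m🬂[38;2;23;17;5m[48;2;20;15;4m🬂[38;2;18;25;44m[48;2;20;15;4m🬁[38;2;34;45;80m[48;2;20;15;4m🬂[38;2;42;56;98m[48;2;20;15;4m🬂[38;2;44;59;103m[48;2;20;15;4m🬂[38;2;41;55;97m[48;2;20;15;4m🬂[38;2;29;39;68m[48;2;20;15;4m🬂[38;2;23;17;5m[48;2;20;15;4m🬂[38;2;23;17;5m[48;2;20;15;4m🬂[0m
</frame>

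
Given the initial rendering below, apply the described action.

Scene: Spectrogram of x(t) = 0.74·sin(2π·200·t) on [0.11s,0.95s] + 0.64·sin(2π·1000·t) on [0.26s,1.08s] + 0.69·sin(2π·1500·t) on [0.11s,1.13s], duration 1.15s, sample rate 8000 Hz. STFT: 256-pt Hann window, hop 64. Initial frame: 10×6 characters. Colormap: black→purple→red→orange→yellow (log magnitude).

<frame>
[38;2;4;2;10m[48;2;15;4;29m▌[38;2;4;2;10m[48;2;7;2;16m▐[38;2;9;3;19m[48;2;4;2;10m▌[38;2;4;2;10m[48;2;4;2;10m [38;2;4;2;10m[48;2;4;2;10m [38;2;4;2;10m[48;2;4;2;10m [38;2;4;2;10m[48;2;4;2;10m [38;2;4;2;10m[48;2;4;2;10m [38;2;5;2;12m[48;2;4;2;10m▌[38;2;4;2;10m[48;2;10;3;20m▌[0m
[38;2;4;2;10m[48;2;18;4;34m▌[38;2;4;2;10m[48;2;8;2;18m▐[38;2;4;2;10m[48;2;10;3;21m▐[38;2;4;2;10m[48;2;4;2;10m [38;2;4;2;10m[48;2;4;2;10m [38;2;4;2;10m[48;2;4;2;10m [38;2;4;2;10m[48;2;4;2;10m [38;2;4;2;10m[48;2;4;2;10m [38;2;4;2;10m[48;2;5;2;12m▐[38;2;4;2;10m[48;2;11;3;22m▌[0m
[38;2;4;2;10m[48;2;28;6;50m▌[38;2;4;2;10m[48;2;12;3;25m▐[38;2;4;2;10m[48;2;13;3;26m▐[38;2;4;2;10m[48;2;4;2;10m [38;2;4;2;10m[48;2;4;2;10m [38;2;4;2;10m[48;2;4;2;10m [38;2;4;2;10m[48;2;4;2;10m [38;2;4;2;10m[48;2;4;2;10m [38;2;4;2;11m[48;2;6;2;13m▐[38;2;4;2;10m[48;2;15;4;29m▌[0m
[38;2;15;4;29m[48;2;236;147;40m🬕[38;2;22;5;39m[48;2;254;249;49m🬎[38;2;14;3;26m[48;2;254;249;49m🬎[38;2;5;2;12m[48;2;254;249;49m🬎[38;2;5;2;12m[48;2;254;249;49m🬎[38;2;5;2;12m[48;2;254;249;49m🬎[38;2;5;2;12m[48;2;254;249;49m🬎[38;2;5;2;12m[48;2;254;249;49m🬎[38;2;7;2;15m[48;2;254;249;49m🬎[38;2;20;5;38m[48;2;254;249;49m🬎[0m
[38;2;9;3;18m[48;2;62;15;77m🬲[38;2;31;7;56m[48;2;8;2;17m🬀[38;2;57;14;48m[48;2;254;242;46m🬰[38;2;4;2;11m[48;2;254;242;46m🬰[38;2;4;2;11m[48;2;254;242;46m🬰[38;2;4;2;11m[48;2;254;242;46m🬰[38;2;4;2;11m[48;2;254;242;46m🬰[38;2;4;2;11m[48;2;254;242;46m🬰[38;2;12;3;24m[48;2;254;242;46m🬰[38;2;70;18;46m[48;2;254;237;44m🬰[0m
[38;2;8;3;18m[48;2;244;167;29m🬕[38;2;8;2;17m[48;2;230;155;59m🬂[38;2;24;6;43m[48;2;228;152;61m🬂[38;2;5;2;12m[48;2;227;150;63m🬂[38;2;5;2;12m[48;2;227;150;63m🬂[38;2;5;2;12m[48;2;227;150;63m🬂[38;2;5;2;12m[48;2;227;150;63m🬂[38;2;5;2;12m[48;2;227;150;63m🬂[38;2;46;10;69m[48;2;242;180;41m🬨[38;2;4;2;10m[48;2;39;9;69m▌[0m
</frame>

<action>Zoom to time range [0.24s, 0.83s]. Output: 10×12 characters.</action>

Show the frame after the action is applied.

<frame>
[38;2;9;3;19m[48;2;4;2;10m▌[38;2;4;2;10m[48;2;4;2;10m [38;2;4;2;10m[48;2;4;2;10m [38;2;4;2;10m[48;2;4;2;10m [38;2;4;2;10m[48;2;4;2;10m [38;2;4;2;10m[48;2;4;2;10m [38;2;4;2;10m[48;2;4;2;10m [38;2;4;2;10m[48;2;4;2;10m [38;2;4;2;10m[48;2;4;2;10m [38;2;4;2;10m[48;2;4;2;10m [0m
[38;2;9;3;19m[48;2;4;2;10m▌[38;2;4;2;10m[48;2;4;2;10m [38;2;4;2;10m[48;2;4;2;10m [38;2;4;2;10m[48;2;4;2;10m [38;2;4;2;10m[48;2;4;2;10m [38;2;4;2;10m[48;2;4;2;10m [38;2;4;2;10m[48;2;4;2;10m [38;2;4;2;10m[48;2;4;2;10m [38;2;4;2;10m[48;2;4;2;10m [38;2;4;2;10m[48;2;4;2;10m [0m
[38;2;4;2;10m[48;2;9;3;19m▐[38;2;4;2;10m[48;2;4;2;10m [38;2;4;2;10m[48;2;4;2;10m [38;2;4;2;10m[48;2;4;2;10m [38;2;4;2;10m[48;2;4;2;10m [38;2;4;2;10m[48;2;4;2;10m [38;2;4;2;10m[48;2;4;2;10m [38;2;4;2;10m[48;2;4;2;10m [38;2;4;2;10m[48;2;4;2;10m [38;2;4;2;10m[48;2;4;2;10m [0m
[38;2;4;2;10m[48;2;10;3;21m▐[38;2;4;2;10m[48;2;4;2;10m [38;2;4;2;10m[48;2;4;2;10m [38;2;4;2;10m[48;2;4;2;10m [38;2;4;2;10m[48;2;4;2;10m [38;2;4;2;10m[48;2;4;2;10m [38;2;4;2;10m[48;2;4;2;10m [38;2;4;2;10m[48;2;4;2;10m [38;2;4;2;10m[48;2;4;2;10m [38;2;4;2;10m[48;2;4;2;10m [0m
[38;2;4;2;10m[48;2;12;3;24m▐[38;2;4;2;10m[48;2;4;2;10m [38;2;4;2;10m[48;2;4;2;10m [38;2;4;2;10m[48;2;4;2;10m [38;2;4;2;10m[48;2;4;2;10m [38;2;4;2;10m[48;2;4;2;10m [38;2;4;2;10m[48;2;4;2;10m [38;2;4;2;10m[48;2;4;2;10m [38;2;4;2;10m[48;2;4;2;10m [38;2;4;2;10m[48;2;4;2;10m [0m
[38;2;4;2;10m[48;2;14;4;28m▐[38;2;4;2;10m[48;2;4;2;10m [38;2;4;2;10m[48;2;4;2;10m [38;2;4;2;10m[48;2;4;2;10m [38;2;4;2;10m[48;2;4;2;10m [38;2;4;2;10m[48;2;4;2;10m [38;2;4;2;10m[48;2;4;2;10m [38;2;4;2;10m[48;2;4;2;10m [38;2;4;2;10m[48;2;4;2;10m [38;2;4;2;10m[48;2;4;2;10m [0m
[38;2;4;2;10m[48;2;19;4;35m▐[38;2;4;2;10m[48;2;4;2;10m [38;2;4;2;10m[48;2;4;2;10m [38;2;4;2;10m[48;2;4;2;10m [38;2;4;2;10m[48;2;4;2;10m [38;2;4;2;10m[48;2;4;2;10m [38;2;4;2;10m[48;2;4;2;10m [38;2;4;2;10m[48;2;4;2;10m [38;2;4;2;10m[48;2;4;2;10m [38;2;4;2;10m[48;2;4;2;10m [0m
[38;2;18;4;35m[48;2;254;249;49m🬰[38;2;6;2;14m[48;2;254;249;49m🬰[38;2;6;2;14m[48;2;254;249;49m🬰[38;2;6;2;14m[48;2;254;249;49m🬰[38;2;6;2;14m[48;2;254;249;49m🬰[38;2;6;2;14m[48;2;254;249;49m🬰[38;2;6;2;14m[48;2;254;249;49m🬰[38;2;6;2;14m[48;2;254;249;49m🬰[38;2;6;2;14m[48;2;254;249;49m🬰[38;2;6;2;14m[48;2;254;249;49m🬰[0m
[38;2;39;10;46m[48;2;254;241;46m🬎[38;2;4;2;10m[48;2;254;242;46m🬎[38;2;4;2;10m[48;2;254;242;46m🬎[38;2;4;2;10m[48;2;254;242;46m🬎[38;2;4;2;10m[48;2;254;242;46m🬎[38;2;4;2;10m[48;2;254;242;46m🬎[38;2;4;2;10m[48;2;254;242;46m🬎[38;2;4;2;10m[48;2;254;242;46m🬎[38;2;4;2;10m[48;2;254;242;46m🬎[38;2;4;2;10m[48;2;254;242;46m🬎[0m
[38;2;251;175;19m[48;2;43;11;48m🬂[38;2;251;174;18m[48;2;4;2;10m🬂[38;2;251;174;18m[48;2;4;2;10m🬂[38;2;251;174;18m[48;2;4;2;10m🬂[38;2;251;174;18m[48;2;4;2;10m🬂[38;2;251;174;18m[48;2;4;2;10m🬂[38;2;251;174;18m[48;2;4;2;10m🬂[38;2;251;174;18m[48;2;4;2;10m🬂[38;2;251;174;18m[48;2;4;2;10m🬂[38;2;251;174;18m[48;2;4;2;10m🬂[0m
[38;2;38;9;67m[48;2;6;2;14m▌[38;2;4;2;10m[48;2;11;3;22m🬎[38;2;4;2;11m[48;2;11;3;22m🬎[38;2;4;2;10m[48;2;11;3;22m🬎[38;2;4;2;11m[48;2;11;3;22m🬎[38;2;4;2;10m[48;2;11;3;22m🬎[38;2;4;2;10m[48;2;11;3;22m🬎[38;2;4;2;11m[48;2;11;3;22m🬎[38;2;4;2;10m[48;2;11;3;22m🬎[38;2;4;2;11m[48;2;11;3;22m🬎[0m
[38;2;238;185;55m[48;2;86;22;60m🬌[38;2;254;246;48m[48;2;111;29;58m🬋[38;2;254;246;48m[48;2;110;29;57m🬋[38;2;254;246;48m[48;2;111;29;58m🬋[38;2;254;246;48m[48;2;111;29;58m🬋[38;2;254;246;48m[48;2;111;29;58m🬋[38;2;254;246;48m[48;2;111;29;58m🬋[38;2;254;246;48m[48;2;111;29;58m🬋[38;2;254;246;48m[48;2;111;29;58m🬋[38;2;254;246;48m[48;2;110;29;57m🬋[0m
</frame>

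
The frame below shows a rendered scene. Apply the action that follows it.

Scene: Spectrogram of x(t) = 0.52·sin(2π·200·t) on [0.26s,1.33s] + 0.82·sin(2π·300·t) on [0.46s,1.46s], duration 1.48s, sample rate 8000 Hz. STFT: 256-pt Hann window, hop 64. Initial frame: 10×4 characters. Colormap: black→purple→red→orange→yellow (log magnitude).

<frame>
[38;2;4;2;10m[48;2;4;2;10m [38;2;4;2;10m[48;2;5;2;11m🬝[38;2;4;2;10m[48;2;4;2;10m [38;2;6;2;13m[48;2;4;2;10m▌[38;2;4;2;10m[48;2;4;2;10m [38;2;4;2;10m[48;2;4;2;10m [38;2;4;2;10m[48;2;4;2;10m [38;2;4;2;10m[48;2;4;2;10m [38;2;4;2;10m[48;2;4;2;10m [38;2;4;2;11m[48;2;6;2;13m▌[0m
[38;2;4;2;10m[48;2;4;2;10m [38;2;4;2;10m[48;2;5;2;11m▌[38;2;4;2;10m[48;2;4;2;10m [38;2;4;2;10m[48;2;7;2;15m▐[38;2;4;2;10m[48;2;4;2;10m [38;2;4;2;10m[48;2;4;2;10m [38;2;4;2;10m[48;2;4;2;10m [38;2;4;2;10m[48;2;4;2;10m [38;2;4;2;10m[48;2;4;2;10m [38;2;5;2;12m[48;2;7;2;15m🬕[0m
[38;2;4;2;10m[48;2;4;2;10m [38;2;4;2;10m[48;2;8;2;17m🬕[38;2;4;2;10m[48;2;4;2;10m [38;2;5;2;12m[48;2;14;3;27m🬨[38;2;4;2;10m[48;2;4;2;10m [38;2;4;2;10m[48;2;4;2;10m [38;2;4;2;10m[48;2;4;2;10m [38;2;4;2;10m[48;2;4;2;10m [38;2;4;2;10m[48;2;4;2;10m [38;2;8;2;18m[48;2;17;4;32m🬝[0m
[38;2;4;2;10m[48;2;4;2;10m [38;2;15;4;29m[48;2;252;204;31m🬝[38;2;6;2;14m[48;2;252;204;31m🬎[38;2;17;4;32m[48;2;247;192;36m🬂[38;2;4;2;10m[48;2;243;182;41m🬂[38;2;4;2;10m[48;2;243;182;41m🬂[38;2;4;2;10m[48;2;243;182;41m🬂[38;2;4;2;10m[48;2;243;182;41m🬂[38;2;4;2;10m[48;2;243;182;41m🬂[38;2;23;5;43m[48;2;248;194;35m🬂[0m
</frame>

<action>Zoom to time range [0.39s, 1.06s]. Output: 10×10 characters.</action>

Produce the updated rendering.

<frame>
[38;2;4;2;10m[48;2;5;2;12m▌[38;2;6;2;13m[48;2;4;2;10m▌[38;2;4;2;10m[48;2;4;2;10m [38;2;4;2;10m[48;2;4;2;10m [38;2;4;2;10m[48;2;4;2;10m [38;2;4;2;10m[48;2;4;2;10m [38;2;4;2;10m[48;2;4;2;10m [38;2;4;2;10m[48;2;4;2;10m [38;2;4;2;10m[48;2;4;2;10m [38;2;4;2;10m[48;2;4;2;10m [0m
[38;2;4;2;10m[48;2;5;2;12m▌[38;2;4;2;10m[48;2;6;2;13m▐[38;2;4;2;10m[48;2;4;2;10m [38;2;4;2;10m[48;2;4;2;10m [38;2;4;2;10m[48;2;4;2;10m [38;2;4;2;10m[48;2;4;2;10m [38;2;4;2;10m[48;2;4;2;10m [38;2;4;2;10m[48;2;4;2;10m [38;2;4;2;10m[48;2;4;2;10m [38;2;4;2;10m[48;2;4;2;10m [0m
[38;2;4;2;10m[48;2;5;2;13m▌[38;2;6;2;14m[48;2;4;2;10m▌[38;2;4;2;10m[48;2;4;2;10m [38;2;4;2;10m[48;2;4;2;10m [38;2;4;2;10m[48;2;4;2;10m [38;2;4;2;10m[48;2;4;2;10m [38;2;4;2;10m[48;2;4;2;10m [38;2;4;2;10m[48;2;4;2;10m [38;2;4;2;10m[48;2;4;2;10m [38;2;4;2;10m[48;2;4;2;10m [0m
[38;2;4;2;10m[48;2;6;2;13m▌[38;2;4;2;10m[48;2;6;2;14m▐[38;2;4;2;10m[48;2;4;2;10m [38;2;4;2;10m[48;2;4;2;10m [38;2;4;2;10m[48;2;4;2;10m [38;2;4;2;10m[48;2;4;2;10m [38;2;4;2;10m[48;2;4;2;10m [38;2;4;2;10m[48;2;4;2;10m [38;2;4;2;10m[48;2;4;2;10m [38;2;4;2;10m[48;2;4;2;10m [0m
[38;2;4;2;10m[48;2;6;2;14m▌[38;2;4;2;10m[48;2;7;2;16m▐[38;2;4;2;10m[48;2;4;2;10m [38;2;4;2;10m[48;2;4;2;10m [38;2;4;2;10m[48;2;4;2;10m [38;2;4;2;10m[48;2;4;2;10m [38;2;4;2;10m[48;2;4;2;10m [38;2;4;2;10m[48;2;4;2;10m [38;2;4;2;10m[48;2;4;2;10m [38;2;4;2;10m[48;2;4;2;10m [0m
[38;2;4;2;10m[48;2;7;2;16m▌[38;2;4;2;10m[48;2;9;3;19m▐[38;2;4;2;10m[48;2;4;2;10m [38;2;4;2;10m[48;2;4;2;10m [38;2;4;2;10m[48;2;4;2;10m [38;2;4;2;10m[48;2;4;2;10m [38;2;4;2;10m[48;2;4;2;10m [38;2;4;2;10m[48;2;4;2;10m [38;2;4;2;10m[48;2;4;2;10m [38;2;4;2;10m[48;2;4;2;10m [0m
[38;2;4;2;10m[48;2;10;3;20m▌[38;2;4;2;10m[48;2;12;3;24m▐[38;2;4;2;10m[48;2;4;2;10m [38;2;4;2;10m[48;2;4;2;10m [38;2;4;2;10m[48;2;4;2;10m [38;2;4;2;10m[48;2;4;2;10m [38;2;4;2;10m[48;2;4;2;10m [38;2;4;2;10m[48;2;4;2;10m [38;2;4;2;10m[48;2;4;2;10m [38;2;4;2;10m[48;2;4;2;10m [0m
[38;2;4;2;10m[48;2;16;4;30m▌[38;2;4;2;10m[48;2;20;5;38m▐[38;2;4;2;10m[48;2;4;2;10m [38;2;4;2;10m[48;2;4;2;10m [38;2;4;2;10m[48;2;4;2;10m [38;2;4;2;10m[48;2;4;2;10m [38;2;4;2;10m[48;2;4;2;10m [38;2;4;2;10m[48;2;4;2;10m [38;2;4;2;10m[48;2;4;2;10m [38;2;4;2;10m[48;2;4;2;10m [0m
[38;2;15;4;29m[48;2;125;31;85m🬝[38;2;22;5;40m[48;2;162;41;82m🬬[38;2;4;2;11m[48;2;23;5;41m🬎[38;2;4;2;11m[48;2;23;5;41m🬎[38;2;4;2;11m[48;2;22;5;41m🬎[38;2;4;2;11m[48;2;23;5;41m🬎[38;2;4;2;11m[48;2;22;5;41m🬎[38;2;4;2;11m[48;2;23;5;41m🬎[38;2;4;2;11m[48;2;23;5;41m🬎[38;2;4;2;11m[48;2;22;5;41m🬎[0m
[38;2;63;15;66m[48;2;240;167;39m🬮[38;2;253;227;40m[48;2;93;23;74m🬎[38;2;253;227;40m[48;2;37;9;66m🬎[38;2;253;227;40m[48;2;37;9;66m🬎[38;2;253;227;40m[48;2;37;9;66m🬎[38;2;253;227;40m[48;2;37;9;66m🬎[38;2;253;227;40m[48;2;37;9;66m🬎[38;2;253;227;40m[48;2;37;9;66m🬎[38;2;253;227;40m[48;2;37;9;66m🬎[38;2;253;227;40m[48;2;37;9;66m🬎[0m
</frame>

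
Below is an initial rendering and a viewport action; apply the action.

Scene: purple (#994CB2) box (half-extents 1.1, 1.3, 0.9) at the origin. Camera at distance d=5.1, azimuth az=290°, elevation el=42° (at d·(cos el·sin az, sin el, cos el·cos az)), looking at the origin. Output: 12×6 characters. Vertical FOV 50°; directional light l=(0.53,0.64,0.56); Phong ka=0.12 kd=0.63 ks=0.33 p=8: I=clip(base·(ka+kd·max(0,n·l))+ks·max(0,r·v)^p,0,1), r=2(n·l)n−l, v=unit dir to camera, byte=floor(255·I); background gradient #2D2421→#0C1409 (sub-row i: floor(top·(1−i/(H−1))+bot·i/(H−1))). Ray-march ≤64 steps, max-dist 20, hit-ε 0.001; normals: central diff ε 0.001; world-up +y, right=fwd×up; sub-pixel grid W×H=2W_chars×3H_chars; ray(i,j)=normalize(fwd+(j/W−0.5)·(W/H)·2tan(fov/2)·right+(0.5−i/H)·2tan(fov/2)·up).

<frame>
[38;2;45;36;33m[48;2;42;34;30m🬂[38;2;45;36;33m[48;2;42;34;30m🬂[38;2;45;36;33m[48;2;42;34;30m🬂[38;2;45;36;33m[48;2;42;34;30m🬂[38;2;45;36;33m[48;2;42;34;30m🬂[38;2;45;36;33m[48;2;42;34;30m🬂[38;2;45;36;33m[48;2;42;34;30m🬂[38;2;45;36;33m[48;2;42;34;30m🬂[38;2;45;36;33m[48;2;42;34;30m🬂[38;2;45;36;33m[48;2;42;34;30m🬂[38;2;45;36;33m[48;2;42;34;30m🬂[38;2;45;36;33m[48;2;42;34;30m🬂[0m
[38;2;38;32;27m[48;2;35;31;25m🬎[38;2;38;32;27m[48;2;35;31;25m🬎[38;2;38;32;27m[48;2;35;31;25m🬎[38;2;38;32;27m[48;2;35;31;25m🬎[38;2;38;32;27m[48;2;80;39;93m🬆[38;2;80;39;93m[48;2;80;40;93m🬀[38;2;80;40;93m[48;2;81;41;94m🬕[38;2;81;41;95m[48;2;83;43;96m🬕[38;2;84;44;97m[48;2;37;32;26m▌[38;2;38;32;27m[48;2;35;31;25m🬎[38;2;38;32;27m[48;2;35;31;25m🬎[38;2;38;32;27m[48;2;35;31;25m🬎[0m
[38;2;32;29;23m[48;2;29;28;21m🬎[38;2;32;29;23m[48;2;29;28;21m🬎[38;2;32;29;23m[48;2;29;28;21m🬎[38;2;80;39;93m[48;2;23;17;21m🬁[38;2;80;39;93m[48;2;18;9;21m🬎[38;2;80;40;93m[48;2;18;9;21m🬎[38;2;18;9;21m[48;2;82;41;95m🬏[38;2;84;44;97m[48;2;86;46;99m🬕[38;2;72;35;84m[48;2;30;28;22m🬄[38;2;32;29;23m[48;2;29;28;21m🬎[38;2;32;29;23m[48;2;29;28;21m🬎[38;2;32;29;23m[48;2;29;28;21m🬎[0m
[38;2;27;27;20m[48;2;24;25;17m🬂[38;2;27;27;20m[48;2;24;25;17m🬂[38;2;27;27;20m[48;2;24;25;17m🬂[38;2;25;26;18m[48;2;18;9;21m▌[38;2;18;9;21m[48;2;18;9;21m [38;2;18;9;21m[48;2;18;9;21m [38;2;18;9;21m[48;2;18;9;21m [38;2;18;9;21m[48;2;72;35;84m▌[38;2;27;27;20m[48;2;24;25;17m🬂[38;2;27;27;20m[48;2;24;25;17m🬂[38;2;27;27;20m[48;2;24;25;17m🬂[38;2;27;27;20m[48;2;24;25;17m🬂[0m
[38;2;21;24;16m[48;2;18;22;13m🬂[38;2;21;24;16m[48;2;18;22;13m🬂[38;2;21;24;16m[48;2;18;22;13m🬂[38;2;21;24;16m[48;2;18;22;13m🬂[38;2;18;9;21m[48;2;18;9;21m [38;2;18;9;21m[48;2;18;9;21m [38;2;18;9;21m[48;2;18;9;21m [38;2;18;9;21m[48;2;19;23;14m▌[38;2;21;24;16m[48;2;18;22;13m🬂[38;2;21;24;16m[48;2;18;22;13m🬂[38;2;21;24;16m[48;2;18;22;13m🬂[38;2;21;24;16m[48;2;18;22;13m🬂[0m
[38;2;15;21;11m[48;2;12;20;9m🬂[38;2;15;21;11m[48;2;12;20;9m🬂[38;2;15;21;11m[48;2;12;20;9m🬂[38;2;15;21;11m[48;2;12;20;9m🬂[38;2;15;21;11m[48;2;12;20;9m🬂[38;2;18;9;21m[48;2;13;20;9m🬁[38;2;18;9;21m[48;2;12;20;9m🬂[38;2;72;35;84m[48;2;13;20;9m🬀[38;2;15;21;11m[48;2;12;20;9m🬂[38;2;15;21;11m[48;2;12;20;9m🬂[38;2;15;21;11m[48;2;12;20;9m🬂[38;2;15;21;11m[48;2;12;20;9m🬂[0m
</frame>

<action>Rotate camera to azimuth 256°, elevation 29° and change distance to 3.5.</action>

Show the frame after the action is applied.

<frame>
[38;2;45;36;33m[48;2;42;34;30m🬂[38;2;45;36;33m[48;2;42;34;30m🬂[38;2;45;36;33m[48;2;42;34;30m🬂[38;2;45;36;33m[48;2;81;40;94m🬂[38;2;45;36;33m[48;2;82;42;95m🬂[38;2;45;36;33m[48;2;84;44;97m🬂[38;2;45;36;33m[48;2;87;47;100m🬂[38;2;45;36;33m[48;2;90;50;103m🬂[38;2;44;35;32m[48;2;94;54;107m🬊[38;2;44;35;32m[48;2;99;58;112m🬎[38;2;101;61;114m[48;2;43;35;31m🬏[38;2;45;36;33m[48;2;42;34;30m🬂[0m
[38;2;38;32;27m[48;2;35;31;25m🬎[38;2;38;32;27m[48;2;35;31;25m🬎[38;2;38;32;27m[48;2;35;31;25m🬎[38;2;81;41;94m[48;2;18;9;21m🬂[38;2;83;43;96m[48;2;18;9;21m🬂[38;2;87;46;100m[48;2;18;9;21m🬂[38;2;18;9;21m[48;2;18;9;21m [38;2;18;9;21m[48;2;18;9;21m [38;2;18;9;21m[48;2;18;9;21m [38;2;18;9;21m[48;2;18;9;21m [38;2;18;9;21m[48;2;18;9;21m [38;2;18;9;21m[48;2;36;31;26m🬀[0m
[38;2;32;29;23m[48;2;29;28;21m🬎[38;2;32;29;23m[48;2;29;28;21m🬎[38;2;32;29;23m[48;2;29;28;21m🬎[38;2;18;9;21m[48;2;29;28;21m🬬[38;2;18;9;21m[48;2;18;9;21m [38;2;18;9;21m[48;2;18;9;21m [38;2;18;9;21m[48;2;18;9;21m [38;2;18;9;21m[48;2;18;9;21m [38;2;18;9;21m[48;2;18;9;21m [38;2;18;9;21m[48;2;18;9;21m [38;2;18;9;21m[48;2;29;28;21m🬝[38;2;32;29;23m[48;2;29;28;21m🬎[0m
[38;2;27;27;20m[48;2;24;25;17m🬂[38;2;27;27;20m[48;2;24;25;17m🬂[38;2;27;27;20m[48;2;24;25;17m🬂[38;2;25;26;18m[48;2;18;9;21m▌[38;2;18;9;21m[48;2;18;9;21m [38;2;18;9;21m[48;2;18;9;21m [38;2;18;9;21m[48;2;18;9;21m [38;2;18;9;21m[48;2;18;9;21m [38;2;18;9;21m[48;2;18;9;21m [38;2;18;9;21m[48;2;18;9;21m [38;2;18;9;21m[48;2;25;26;18m▌[38;2;27;27;20m[48;2;24;25;17m🬂[0m
[38;2;21;24;16m[48;2;18;22;13m🬂[38;2;21;24;16m[48;2;18;22;13m🬂[38;2;21;24;16m[48;2;18;22;13m🬂[38;2;18;22;14m[48;2;18;9;21m🬲[38;2;18;9;21m[48;2;18;9;21m [38;2;18;9;21m[48;2;18;9;21m [38;2;18;9;21m[48;2;18;9;21m [38;2;18;9;21m[48;2;18;9;21m [38;2;18;9;21m[48;2;18;9;21m [38;2;18;9;21m[48;2;18;9;21m [38;2;21;24;16m[48;2;18;22;13m🬂[38;2;21;24;16m[48;2;18;22;13m🬂[0m
[38;2;15;21;11m[48;2;12;20;9m🬂[38;2;15;21;11m[48;2;12;20;9m🬂[38;2;15;21;11m[48;2;12;20;9m🬂[38;2;15;21;11m[48;2;12;20;9m🬂[38;2;18;9;21m[48;2;18;9;21m [38;2;18;9;21m[48;2;18;9;21m [38;2;18;9;21m[48;2;18;9;21m [38;2;18;9;21m[48;2;18;9;21m [38;2;18;9;21m[48;2;18;9;21m [38;2;18;9;21m[48;2;12;20;9m🬕[38;2;15;21;11m[48;2;12;20;9m🬂[38;2;15;21;11m[48;2;12;20;9m🬂[0m
</frame>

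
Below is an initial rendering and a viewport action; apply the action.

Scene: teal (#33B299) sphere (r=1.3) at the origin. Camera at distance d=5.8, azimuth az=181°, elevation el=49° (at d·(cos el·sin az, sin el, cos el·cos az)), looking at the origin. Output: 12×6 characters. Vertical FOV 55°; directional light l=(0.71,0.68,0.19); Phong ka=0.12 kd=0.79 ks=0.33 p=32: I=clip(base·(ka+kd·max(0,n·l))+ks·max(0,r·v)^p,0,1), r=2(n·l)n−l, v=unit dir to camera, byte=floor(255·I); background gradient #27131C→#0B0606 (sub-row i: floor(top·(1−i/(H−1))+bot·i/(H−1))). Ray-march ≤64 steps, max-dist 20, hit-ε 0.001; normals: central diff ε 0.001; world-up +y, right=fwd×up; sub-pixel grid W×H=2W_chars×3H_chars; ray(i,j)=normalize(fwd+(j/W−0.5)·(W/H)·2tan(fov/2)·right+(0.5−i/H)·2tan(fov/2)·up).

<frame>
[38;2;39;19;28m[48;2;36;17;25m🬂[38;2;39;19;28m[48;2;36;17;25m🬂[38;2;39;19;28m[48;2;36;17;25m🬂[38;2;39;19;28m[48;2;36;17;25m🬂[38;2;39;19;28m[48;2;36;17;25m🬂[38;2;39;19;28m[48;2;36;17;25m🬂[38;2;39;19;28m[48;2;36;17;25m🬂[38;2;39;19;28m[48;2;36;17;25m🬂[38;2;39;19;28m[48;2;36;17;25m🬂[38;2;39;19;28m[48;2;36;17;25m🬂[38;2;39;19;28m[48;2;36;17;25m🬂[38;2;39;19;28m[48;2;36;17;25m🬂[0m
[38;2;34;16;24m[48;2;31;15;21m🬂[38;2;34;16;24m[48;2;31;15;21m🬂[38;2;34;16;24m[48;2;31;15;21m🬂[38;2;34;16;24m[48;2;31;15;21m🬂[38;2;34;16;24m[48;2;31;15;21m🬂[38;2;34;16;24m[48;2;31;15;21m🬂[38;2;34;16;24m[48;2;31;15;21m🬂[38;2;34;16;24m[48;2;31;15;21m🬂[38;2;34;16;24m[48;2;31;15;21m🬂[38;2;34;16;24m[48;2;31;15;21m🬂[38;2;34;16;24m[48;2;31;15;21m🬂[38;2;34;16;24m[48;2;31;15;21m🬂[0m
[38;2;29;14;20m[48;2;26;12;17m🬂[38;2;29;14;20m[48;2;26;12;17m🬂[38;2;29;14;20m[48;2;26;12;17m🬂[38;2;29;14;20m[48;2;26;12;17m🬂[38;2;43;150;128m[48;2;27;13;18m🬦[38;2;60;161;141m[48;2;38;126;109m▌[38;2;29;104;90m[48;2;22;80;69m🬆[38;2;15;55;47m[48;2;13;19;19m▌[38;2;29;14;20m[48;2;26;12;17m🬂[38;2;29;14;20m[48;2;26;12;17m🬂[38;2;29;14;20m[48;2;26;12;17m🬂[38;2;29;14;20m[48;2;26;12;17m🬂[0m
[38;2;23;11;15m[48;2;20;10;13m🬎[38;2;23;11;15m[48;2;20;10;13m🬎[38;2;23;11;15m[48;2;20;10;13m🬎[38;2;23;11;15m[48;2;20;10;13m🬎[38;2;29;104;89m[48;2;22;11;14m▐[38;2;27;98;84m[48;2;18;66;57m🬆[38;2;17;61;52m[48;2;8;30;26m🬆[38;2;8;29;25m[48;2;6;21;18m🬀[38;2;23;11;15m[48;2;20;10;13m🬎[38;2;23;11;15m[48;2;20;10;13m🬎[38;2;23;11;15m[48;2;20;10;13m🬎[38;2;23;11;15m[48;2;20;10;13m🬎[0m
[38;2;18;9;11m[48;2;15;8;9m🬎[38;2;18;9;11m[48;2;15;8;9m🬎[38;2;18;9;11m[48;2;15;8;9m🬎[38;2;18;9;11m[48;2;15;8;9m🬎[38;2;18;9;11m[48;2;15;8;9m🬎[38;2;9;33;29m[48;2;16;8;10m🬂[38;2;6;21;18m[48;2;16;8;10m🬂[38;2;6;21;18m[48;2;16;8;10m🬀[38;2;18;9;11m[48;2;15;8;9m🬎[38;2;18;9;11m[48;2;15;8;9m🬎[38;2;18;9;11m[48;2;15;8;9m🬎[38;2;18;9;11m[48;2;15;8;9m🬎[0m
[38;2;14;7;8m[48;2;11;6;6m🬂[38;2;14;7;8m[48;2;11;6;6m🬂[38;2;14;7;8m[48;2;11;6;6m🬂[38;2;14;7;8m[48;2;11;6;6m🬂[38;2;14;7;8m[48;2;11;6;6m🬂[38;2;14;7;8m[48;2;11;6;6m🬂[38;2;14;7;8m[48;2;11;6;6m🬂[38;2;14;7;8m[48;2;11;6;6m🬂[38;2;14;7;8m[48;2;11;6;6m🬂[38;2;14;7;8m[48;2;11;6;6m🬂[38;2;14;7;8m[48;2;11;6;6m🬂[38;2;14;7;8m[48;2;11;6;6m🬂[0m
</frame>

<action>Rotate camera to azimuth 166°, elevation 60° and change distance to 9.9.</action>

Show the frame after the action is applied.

<frame>
[38;2;39;19;28m[48;2;36;17;25m🬂[38;2;39;19;28m[48;2;36;17;25m🬂[38;2;39;19;28m[48;2;36;17;25m🬂[38;2;39;19;28m[48;2;36;17;25m🬂[38;2;39;19;28m[48;2;36;17;25m🬂[38;2;39;19;28m[48;2;36;17;25m🬂[38;2;39;19;28m[48;2;36;17;25m🬂[38;2;39;19;28m[48;2;36;17;25m🬂[38;2;39;19;28m[48;2;36;17;25m🬂[38;2;39;19;28m[48;2;36;17;25m🬂[38;2;39;19;28m[48;2;36;17;25m🬂[38;2;39;19;28m[48;2;36;17;25m🬂[0m
[38;2;34;16;24m[48;2;31;15;21m🬂[38;2;34;16;24m[48;2;31;15;21m🬂[38;2;34;16;24m[48;2;31;15;21m🬂[38;2;34;16;24m[48;2;31;15;21m🬂[38;2;34;16;24m[48;2;31;15;21m🬂[38;2;34;16;24m[48;2;31;15;21m🬂[38;2;34;16;24m[48;2;31;15;21m🬂[38;2;34;16;24m[48;2;31;15;21m🬂[38;2;34;16;24m[48;2;31;15;21m🬂[38;2;34;16;24m[48;2;31;15;21m🬂[38;2;34;16;24m[48;2;31;15;21m🬂[38;2;34;16;24m[48;2;31;15;21m🬂[0m
[38;2;29;14;20m[48;2;26;12;17m🬂[38;2;29;14;20m[48;2;26;12;17m🬂[38;2;29;14;20m[48;2;26;12;17m🬂[38;2;29;14;20m[48;2;26;12;17m🬂[38;2;29;14;20m[48;2;26;12;17m🬂[38;2;28;13;19m[48;2;42;147;127m🬆[38;2;23;25;26m[48;2;27;97;83m🬊[38;2;27;13;18m[48;2;6;21;18m🬬[38;2;29;14;20m[48;2;26;12;17m🬂[38;2;29;14;20m[48;2;26;12;17m🬂[38;2;29;14;20m[48;2;26;12;17m🬂[38;2;29;14;20m[48;2;26;12;17m🬂[0m
[38;2;23;11;15m[48;2;20;10;13m🬎[38;2;23;11;15m[48;2;20;10;13m🬎[38;2;23;11;15m[48;2;20;10;13m🬎[38;2;23;11;15m[48;2;20;10;13m🬎[38;2;23;11;15m[48;2;20;10;13m🬎[38;2;39;131;113m[48;2;17;30;28m🬎[38;2;25;90;77m[48;2;9;33;28m🬄[38;2;6;21;18m[48;2;21;10;14m🬄[38;2;23;11;15m[48;2;20;10;13m🬎[38;2;23;11;15m[48;2;20;10;13m🬎[38;2;23;11;15m[48;2;20;10;13m🬎[38;2;23;11;15m[48;2;20;10;13m🬎[0m
[38;2;18;9;11m[48;2;15;8;9m🬎[38;2;18;9;11m[48;2;15;8;9m🬎[38;2;18;9;11m[48;2;15;8;9m🬎[38;2;18;9;11m[48;2;15;8;9m🬎[38;2;18;9;11m[48;2;15;8;9m🬎[38;2;18;9;11m[48;2;15;8;9m🬎[38;2;18;9;11m[48;2;15;8;9m🬎[38;2;18;9;11m[48;2;15;8;9m🬎[38;2;18;9;11m[48;2;15;8;9m🬎[38;2;18;9;11m[48;2;15;8;9m🬎[38;2;18;9;11m[48;2;15;8;9m🬎[38;2;18;9;11m[48;2;15;8;9m🬎[0m
[38;2;14;7;8m[48;2;11;6;6m🬂[38;2;14;7;8m[48;2;11;6;6m🬂[38;2;14;7;8m[48;2;11;6;6m🬂[38;2;14;7;8m[48;2;11;6;6m🬂[38;2;14;7;8m[48;2;11;6;6m🬂[38;2;14;7;8m[48;2;11;6;6m🬂[38;2;14;7;8m[48;2;11;6;6m🬂[38;2;14;7;8m[48;2;11;6;6m🬂[38;2;14;7;8m[48;2;11;6;6m🬂[38;2;14;7;8m[48;2;11;6;6m🬂[38;2;14;7;8m[48;2;11;6;6m🬂[38;2;14;7;8m[48;2;11;6;6m🬂[0m
</frame>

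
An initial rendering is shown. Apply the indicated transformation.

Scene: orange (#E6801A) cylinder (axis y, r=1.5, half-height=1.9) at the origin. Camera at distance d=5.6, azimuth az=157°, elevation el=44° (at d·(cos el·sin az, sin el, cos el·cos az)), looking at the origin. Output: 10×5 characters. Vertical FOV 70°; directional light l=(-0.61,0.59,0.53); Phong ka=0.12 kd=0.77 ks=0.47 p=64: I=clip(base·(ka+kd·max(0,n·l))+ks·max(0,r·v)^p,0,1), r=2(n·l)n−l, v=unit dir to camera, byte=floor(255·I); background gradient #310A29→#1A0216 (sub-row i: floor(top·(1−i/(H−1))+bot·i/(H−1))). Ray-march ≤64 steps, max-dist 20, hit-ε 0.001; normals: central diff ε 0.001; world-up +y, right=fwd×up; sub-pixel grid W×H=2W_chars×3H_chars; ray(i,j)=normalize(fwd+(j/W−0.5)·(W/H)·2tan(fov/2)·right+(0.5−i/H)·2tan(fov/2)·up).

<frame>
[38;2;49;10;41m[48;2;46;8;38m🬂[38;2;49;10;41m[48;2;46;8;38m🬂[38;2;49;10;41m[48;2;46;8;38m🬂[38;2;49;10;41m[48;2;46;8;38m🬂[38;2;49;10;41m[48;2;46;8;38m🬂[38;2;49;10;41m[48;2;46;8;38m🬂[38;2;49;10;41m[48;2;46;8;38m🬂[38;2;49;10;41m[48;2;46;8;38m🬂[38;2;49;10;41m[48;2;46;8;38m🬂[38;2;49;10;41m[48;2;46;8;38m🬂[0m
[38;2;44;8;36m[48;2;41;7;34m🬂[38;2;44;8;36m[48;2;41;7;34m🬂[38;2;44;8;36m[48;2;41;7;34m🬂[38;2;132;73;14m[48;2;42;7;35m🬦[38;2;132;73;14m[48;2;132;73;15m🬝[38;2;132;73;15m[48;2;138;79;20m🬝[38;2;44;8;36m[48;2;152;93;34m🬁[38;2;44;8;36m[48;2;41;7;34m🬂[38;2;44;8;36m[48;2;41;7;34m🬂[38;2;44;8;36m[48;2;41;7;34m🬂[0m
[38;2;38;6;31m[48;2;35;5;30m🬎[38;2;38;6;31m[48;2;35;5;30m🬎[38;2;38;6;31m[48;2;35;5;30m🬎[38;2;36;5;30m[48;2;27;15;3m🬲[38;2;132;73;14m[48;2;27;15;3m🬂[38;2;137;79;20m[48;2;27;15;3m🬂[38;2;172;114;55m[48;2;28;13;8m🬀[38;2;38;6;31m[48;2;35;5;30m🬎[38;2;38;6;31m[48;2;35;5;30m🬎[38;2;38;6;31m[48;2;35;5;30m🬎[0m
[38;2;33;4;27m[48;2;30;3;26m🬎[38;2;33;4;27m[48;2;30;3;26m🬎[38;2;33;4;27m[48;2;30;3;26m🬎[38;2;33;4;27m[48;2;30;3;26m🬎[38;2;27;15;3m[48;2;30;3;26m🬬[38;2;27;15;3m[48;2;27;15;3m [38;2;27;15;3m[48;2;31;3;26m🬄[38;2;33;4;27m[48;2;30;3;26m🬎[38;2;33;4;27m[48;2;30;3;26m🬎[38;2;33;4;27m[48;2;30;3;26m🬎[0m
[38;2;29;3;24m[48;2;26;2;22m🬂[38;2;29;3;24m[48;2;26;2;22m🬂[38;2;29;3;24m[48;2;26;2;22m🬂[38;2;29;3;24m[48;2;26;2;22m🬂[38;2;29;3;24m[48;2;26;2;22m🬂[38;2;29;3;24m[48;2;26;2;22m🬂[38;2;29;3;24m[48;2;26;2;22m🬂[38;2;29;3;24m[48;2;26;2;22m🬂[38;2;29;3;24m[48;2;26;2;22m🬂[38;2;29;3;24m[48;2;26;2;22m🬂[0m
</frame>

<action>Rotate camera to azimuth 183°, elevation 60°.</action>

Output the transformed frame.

<frame>
[38;2;49;10;41m[48;2;46;8;38m🬂[38;2;49;10;41m[48;2;46;8;38m🬂[38;2;49;10;41m[48;2;46;8;38m🬂[38;2;49;10;41m[48;2;46;8;38m🬂[38;2;49;10;41m[48;2;46;8;38m🬂[38;2;49;10;41m[48;2;46;8;38m🬂[38;2;49;10;41m[48;2;46;8;38m🬂[38;2;49;10;41m[48;2;46;8;38m🬂[38;2;49;10;41m[48;2;46;8;38m🬂[38;2;49;10;41m[48;2;46;8;38m🬂[0m
[38;2;44;8;36m[48;2;41;7;34m🬂[38;2;44;8;36m[48;2;41;7;34m🬂[38;2;44;8;36m[48;2;41;7;34m🬂[38;2;43;7;35m[48;2;132;73;14m🬆[38;2;132;73;14m[48;2;132;73;14m [38;2;132;73;14m[48;2;132;73;14m [38;2;132;73;14m[48;2;44;8;36m🬺[38;2;134;76;17m[48;2;42;7;35m🬏[38;2;44;8;36m[48;2;41;7;34m🬂[38;2;44;8;36m[48;2;41;7;34m🬂[0m
[38;2;38;6;31m[48;2;35;5;30m🬎[38;2;38;6;31m[48;2;35;5;30m🬎[38;2;38;6;31m[48;2;35;5;30m🬎[38;2;132;73;14m[48;2;33;8;21m🬊[38;2;132;73;14m[48;2;132;73;14m [38;2;132;73;14m[48;2;132;73;14m [38;2;132;73;14m[48;2;44;24;5m🬝[38;2;135;76;17m[48;2;36;5;30m🬀[38;2;38;6;31m[48;2;35;5;30m🬎[38;2;38;6;31m[48;2;35;5;30m🬎[0m
[38;2;33;4;27m[48;2;30;3;26m🬎[38;2;33;4;27m[48;2;30;3;26m🬎[38;2;33;4;27m[48;2;30;3;26m🬎[38;2;33;4;27m[48;2;30;3;26m🬎[38;2;27;15;3m[48;2;30;3;26m🬊[38;2;27;15;3m[48;2;30;3;26m🬝[38;2;27;15;3m[48;2;31;3;26m🬀[38;2;33;4;27m[48;2;30;3;26m🬎[38;2;33;4;27m[48;2;30;3;26m🬎[38;2;33;4;27m[48;2;30;3;26m🬎[0m
[38;2;29;3;24m[48;2;26;2;22m🬂[38;2;29;3;24m[48;2;26;2;22m🬂[38;2;29;3;24m[48;2;26;2;22m🬂[38;2;29;3;24m[48;2;26;2;22m🬂[38;2;29;3;24m[48;2;26;2;22m🬂[38;2;29;3;24m[48;2;26;2;22m🬂[38;2;29;3;24m[48;2;26;2;22m🬂[38;2;29;3;24m[48;2;26;2;22m🬂[38;2;29;3;24m[48;2;26;2;22m🬂[38;2;29;3;24m[48;2;26;2;22m🬂[0m
</frame>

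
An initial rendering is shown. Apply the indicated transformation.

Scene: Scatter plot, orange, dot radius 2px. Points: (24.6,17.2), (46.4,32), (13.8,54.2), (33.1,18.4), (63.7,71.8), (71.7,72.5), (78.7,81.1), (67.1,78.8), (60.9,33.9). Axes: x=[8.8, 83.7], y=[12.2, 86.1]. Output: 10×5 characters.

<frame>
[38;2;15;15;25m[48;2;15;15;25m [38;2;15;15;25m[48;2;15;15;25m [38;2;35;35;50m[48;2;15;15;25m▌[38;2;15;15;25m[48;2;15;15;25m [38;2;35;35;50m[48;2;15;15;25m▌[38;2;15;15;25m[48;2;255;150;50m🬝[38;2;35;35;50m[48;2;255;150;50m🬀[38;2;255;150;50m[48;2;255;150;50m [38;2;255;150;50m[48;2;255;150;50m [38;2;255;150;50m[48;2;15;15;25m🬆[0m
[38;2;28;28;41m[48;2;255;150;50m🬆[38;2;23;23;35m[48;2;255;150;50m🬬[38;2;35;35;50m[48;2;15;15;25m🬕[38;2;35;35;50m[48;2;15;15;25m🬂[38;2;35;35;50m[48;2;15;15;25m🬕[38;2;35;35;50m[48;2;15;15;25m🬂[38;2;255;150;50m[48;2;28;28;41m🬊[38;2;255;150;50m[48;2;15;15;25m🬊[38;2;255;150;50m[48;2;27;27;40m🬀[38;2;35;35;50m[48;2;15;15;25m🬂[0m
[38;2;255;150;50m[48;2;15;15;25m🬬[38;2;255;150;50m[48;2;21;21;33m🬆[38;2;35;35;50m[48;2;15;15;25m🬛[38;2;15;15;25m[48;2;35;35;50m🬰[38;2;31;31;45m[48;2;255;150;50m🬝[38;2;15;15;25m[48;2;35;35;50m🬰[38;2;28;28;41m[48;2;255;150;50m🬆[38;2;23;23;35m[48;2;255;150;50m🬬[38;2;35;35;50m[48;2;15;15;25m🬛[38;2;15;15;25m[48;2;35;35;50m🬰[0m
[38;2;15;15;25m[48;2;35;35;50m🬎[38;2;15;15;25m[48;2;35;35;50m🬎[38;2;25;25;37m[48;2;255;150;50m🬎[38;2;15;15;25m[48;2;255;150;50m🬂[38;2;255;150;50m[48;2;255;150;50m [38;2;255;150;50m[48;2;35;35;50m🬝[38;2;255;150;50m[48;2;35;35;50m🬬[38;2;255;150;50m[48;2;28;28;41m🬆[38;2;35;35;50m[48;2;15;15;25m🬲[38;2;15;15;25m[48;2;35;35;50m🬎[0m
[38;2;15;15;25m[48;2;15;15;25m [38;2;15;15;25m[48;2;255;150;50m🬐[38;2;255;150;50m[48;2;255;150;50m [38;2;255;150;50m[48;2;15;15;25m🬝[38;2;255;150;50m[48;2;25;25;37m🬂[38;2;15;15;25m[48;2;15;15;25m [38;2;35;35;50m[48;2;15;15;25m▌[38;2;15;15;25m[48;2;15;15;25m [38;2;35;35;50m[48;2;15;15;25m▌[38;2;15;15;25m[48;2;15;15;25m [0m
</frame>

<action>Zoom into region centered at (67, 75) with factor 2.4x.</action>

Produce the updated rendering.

<frame>
[38;2;15;15;25m[48;2;15;15;25m [38;2;15;15;25m[48;2;15;15;25m [38;2;35;35;50m[48;2;15;15;25m▌[38;2;15;15;25m[48;2;15;15;25m [38;2;35;35;50m[48;2;15;15;25m▌[38;2;15;15;25m[48;2;15;15;25m [38;2;35;35;50m[48;2;15;15;25m▌[38;2;15;15;25m[48;2;15;15;25m [38;2;23;23;35m[48;2;255;150;50m🬬[38;2;15;15;25m[48;2;15;15;25m [0m
[38;2;35;35;50m[48;2;15;15;25m🬂[38;2;35;35;50m[48;2;15;15;25m🬂[38;2;35;35;50m[48;2;15;15;25m🬕[38;2;23;23;35m[48;2;255;150;50m🬝[38;2;35;35;50m[48;2;255;150;50m🬀[38;2;255;150;50m[48;2;28;28;41m🬱[38;2;35;35;50m[48;2;15;15;25m🬕[38;2;255;150;50m[48;2;25;25;37m🬫[38;2;255;150;50m[48;2;255;150;50m [38;2;255;150;50m[48;2;23;23;35m🬃[0m
[38;2;15;15;25m[48;2;35;35;50m🬰[38;2;15;15;25m[48;2;35;35;50m🬰[38;2;31;31;45m[48;2;255;150;50m🬝[38;2;15;15;25m[48;2;255;150;50m🬀[38;2;255;150;50m[48;2;255;150;50m [38;2;255;150;50m[48;2;25;25;37m🬶[38;2;255;150;50m[48;2;15;15;25m🬺[38;2;23;23;35m[48;2;255;150;50m🬬[38;2;255;150;50m[48;2;27;27;40m🬀[38;2;15;15;25m[48;2;35;35;50m🬰[0m
[38;2;15;15;25m[48;2;35;35;50m🬎[38;2;15;15;25m[48;2;35;35;50m🬎[38;2;35;35;50m[48;2;15;15;25m🬲[38;2;255;150;50m[48;2;28;28;41m🬊[38;2;255;150;50m[48;2;27;27;40m🬀[38;2;23;23;35m[48;2;255;150;50m🬺[38;2;255;150;50m[48;2;28;28;41m🬆[38;2;15;15;25m[48;2;35;35;50m🬎[38;2;35;35;50m[48;2;15;15;25m🬲[38;2;15;15;25m[48;2;35;35;50m🬎[0m
[38;2;15;15;25m[48;2;15;15;25m [38;2;15;15;25m[48;2;15;15;25m [38;2;35;35;50m[48;2;15;15;25m▌[38;2;15;15;25m[48;2;15;15;25m [38;2;35;35;50m[48;2;15;15;25m▌[38;2;15;15;25m[48;2;15;15;25m [38;2;35;35;50m[48;2;15;15;25m▌[38;2;15;15;25m[48;2;15;15;25m [38;2;35;35;50m[48;2;15;15;25m▌[38;2;15;15;25m[48;2;15;15;25m [0m
</frame>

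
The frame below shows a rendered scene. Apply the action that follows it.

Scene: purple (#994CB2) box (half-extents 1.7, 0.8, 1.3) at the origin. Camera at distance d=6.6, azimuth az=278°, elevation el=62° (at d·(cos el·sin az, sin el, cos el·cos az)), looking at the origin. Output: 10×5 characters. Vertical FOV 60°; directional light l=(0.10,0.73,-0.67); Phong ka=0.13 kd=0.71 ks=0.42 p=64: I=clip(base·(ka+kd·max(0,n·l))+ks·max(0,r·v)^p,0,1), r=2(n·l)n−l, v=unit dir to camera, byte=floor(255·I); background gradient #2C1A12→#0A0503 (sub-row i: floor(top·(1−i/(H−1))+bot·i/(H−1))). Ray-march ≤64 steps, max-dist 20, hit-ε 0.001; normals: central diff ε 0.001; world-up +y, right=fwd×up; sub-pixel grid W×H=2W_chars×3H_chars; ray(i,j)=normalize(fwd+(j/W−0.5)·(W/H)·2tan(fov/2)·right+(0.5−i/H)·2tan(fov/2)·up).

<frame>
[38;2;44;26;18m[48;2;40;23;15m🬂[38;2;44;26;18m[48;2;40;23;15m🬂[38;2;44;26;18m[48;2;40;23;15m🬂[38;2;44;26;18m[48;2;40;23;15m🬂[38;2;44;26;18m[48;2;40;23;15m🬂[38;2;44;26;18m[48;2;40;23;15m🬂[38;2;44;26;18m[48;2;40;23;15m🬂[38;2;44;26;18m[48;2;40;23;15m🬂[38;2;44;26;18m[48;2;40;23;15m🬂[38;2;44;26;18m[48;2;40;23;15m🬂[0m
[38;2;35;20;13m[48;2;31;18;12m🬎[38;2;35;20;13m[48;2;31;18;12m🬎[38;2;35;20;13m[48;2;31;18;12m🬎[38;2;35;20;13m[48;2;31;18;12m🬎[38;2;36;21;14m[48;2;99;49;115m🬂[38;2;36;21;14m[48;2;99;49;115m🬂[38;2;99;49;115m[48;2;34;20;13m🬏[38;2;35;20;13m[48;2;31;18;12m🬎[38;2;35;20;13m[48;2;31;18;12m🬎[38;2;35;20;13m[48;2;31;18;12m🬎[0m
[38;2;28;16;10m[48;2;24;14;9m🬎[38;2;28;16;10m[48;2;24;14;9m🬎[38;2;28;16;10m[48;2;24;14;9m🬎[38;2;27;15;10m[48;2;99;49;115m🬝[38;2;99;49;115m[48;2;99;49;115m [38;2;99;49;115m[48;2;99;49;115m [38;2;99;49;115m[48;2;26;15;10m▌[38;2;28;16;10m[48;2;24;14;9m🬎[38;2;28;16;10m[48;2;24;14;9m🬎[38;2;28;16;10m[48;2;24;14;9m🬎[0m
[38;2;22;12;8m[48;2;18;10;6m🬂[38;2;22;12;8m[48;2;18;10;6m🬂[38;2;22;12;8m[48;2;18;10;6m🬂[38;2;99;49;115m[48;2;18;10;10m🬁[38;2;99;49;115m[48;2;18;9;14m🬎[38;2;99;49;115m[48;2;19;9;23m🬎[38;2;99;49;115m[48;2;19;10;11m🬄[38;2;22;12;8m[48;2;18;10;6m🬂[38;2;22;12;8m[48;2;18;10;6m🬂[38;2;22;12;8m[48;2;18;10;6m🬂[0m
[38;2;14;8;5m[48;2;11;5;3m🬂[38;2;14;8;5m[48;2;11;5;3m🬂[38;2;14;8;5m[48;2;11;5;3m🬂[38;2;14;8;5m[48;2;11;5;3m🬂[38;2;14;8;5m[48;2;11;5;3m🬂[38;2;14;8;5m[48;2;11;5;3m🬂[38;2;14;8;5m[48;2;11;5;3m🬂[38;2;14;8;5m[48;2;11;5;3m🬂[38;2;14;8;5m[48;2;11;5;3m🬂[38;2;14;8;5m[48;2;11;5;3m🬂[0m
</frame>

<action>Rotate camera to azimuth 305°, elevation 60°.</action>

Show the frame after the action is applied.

<frame>
[38;2;44;26;18m[48;2;40;23;15m🬂[38;2;44;26;18m[48;2;40;23;15m🬂[38;2;44;26;18m[48;2;40;23;15m🬂[38;2;44;26;18m[48;2;40;23;15m🬂[38;2;44;26;18m[48;2;40;23;15m🬂[38;2;44;26;18m[48;2;40;23;15m🬂[38;2;44;26;18m[48;2;40;23;15m🬂[38;2;44;26;18m[48;2;40;23;15m🬂[38;2;44;26;18m[48;2;40;23;15m🬂[38;2;44;26;18m[48;2;40;23;15m🬂[0m
[38;2;35;20;13m[48;2;31;18;12m🬎[38;2;35;20;13m[48;2;31;18;12m🬎[38;2;35;20;13m[48;2;31;18;12m🬎[38;2;35;20;13m[48;2;31;18;12m🬎[38;2;34;20;13m[48;2;99;49;115m🬝[38;2;36;21;14m[48;2;99;49;115m🬂[38;2;35;20;13m[48;2;99;49;115m🬎[38;2;35;20;13m[48;2;31;18;12m🬎[38;2;35;20;13m[48;2;31;18;12m🬎[38;2;35;20;13m[48;2;31;18;12m🬎[0m
[38;2;28;16;10m[48;2;24;14;9m🬎[38;2;28;16;10m[48;2;24;14;9m🬎[38;2;28;16;10m[48;2;24;14;9m🬎[38;2;28;16;10m[48;2;106;57;123m🬆[38;2;100;50;116m[48;2;99;49;115m▌[38;2;99;49;115m[48;2;99;49;115m [38;2;99;49;115m[48;2;24;14;9m🬝[38;2;19;9;23m[48;2;26;15;9m🬀[38;2;28;16;10m[48;2;24;14;9m🬎[38;2;28;16;10m[48;2;24;14;9m🬎[0m
[38;2;22;12;8m[48;2;18;10;6m🬂[38;2;22;12;8m[48;2;18;10;6m🬂[38;2;22;12;8m[48;2;18;10;6m🬂[38;2;101;51;117m[48;2;18;10;6m🬁[38;2;99;49;115m[48;2;18;9;17m🬊[38;2;99;49;115m[48;2;17;9;6m🬝[38;2;19;9;23m[48;2;18;10;6m🬀[38;2;22;12;8m[48;2;18;10;6m🬂[38;2;22;12;8m[48;2;18;10;6m🬂[38;2;22;12;8m[48;2;18;10;6m🬂[0m
[38;2;14;8;5m[48;2;11;5;3m🬂[38;2;14;8;5m[48;2;11;5;3m🬂[38;2;14;8;5m[48;2;11;5;3m🬂[38;2;14;8;5m[48;2;11;5;3m🬂[38;2;14;8;5m[48;2;11;5;3m🬂[38;2;19;9;23m[48;2;11;6;3m🬀[38;2;14;8;5m[48;2;11;5;3m🬂[38;2;14;8;5m[48;2;11;5;3m🬂[38;2;14;8;5m[48;2;11;5;3m🬂[38;2;14;8;5m[48;2;11;5;3m🬂[0m
</frame>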